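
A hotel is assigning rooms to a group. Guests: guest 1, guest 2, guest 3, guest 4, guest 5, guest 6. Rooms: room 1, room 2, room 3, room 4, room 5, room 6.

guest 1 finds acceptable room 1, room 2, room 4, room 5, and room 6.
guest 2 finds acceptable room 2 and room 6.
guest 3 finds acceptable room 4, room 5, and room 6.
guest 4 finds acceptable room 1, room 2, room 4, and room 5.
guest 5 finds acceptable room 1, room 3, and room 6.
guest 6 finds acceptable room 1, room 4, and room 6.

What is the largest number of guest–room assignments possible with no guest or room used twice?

A valid assignment of size 6: guest 1–room 5, guest 2–room 2, guest 3–room 6, guest 4–room 1, guest 5–room 3, guest 6–room 4.
All 6 guests are matched, so no larger matching exists.

6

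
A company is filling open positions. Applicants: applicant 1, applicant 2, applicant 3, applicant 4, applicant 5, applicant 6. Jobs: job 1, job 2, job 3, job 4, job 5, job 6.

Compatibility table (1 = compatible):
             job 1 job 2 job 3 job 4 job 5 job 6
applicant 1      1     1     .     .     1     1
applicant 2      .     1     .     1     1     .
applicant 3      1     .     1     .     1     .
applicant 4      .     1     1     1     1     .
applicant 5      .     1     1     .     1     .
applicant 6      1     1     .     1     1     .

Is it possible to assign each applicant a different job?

A valid assignment of size 6: applicant 1-job 6, applicant 2-job 4, applicant 3-job 1, applicant 4-job 3, applicant 5-job 5, applicant 6-job 2.
All 6 applicants are covered.

Yes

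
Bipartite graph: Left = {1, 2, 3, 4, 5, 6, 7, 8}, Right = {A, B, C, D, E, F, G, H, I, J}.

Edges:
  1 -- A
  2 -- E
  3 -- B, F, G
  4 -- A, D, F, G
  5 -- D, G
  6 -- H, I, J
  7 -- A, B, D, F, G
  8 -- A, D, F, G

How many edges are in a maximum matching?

7

For example, pair 1–A, 2–E, 3–B, 4–F, 5–D, 6–J, 7–G.
The set {1, 3, 4, 5, 7, 8} has only 5 neighbours ({A, B, D, F, G}), so by Hall's theorem at most 7 of the 8 left vertices can be matched.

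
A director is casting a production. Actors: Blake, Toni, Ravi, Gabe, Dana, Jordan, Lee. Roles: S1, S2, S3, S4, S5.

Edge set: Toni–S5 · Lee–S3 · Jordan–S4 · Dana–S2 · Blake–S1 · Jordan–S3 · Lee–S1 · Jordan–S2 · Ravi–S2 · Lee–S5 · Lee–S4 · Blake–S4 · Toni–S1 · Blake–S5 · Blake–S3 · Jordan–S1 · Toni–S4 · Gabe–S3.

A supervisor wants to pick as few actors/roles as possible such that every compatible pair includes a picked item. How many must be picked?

5

A maximum matching has 5 edges (e.g. Blake–S1, Toni–S5, Ravi–S2, Gabe–S3, Jordan–S4).
By König's theorem the minimum vertex cover has the same size. One such cover is {S1, S2, S3, S4, S5}.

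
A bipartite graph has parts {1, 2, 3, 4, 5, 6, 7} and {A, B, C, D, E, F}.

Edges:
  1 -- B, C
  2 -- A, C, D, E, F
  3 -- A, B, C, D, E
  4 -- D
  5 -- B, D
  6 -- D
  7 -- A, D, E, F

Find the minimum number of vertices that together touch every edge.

{1, 2, 3, 5, 7, D} is a vertex cover of size 6: every edge has an endpoint in this set.
No smaller cover exists because 1–C, 2–F, 3–A, 4–D, 5–B, 7–E is a matching of size 6, and a cover must include an endpoint of each of these disjoint edges (König's theorem).

6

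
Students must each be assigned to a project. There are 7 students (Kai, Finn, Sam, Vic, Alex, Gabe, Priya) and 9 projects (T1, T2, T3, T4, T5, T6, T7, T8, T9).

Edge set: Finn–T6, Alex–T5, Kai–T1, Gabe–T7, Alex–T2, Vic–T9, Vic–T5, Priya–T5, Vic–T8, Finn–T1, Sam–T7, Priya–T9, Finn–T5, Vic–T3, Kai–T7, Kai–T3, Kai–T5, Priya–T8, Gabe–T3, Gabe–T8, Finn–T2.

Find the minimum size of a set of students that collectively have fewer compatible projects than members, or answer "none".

A matching saturating every student exists, for instance Kai→T1, Finn→T2, Sam→T7, Vic→T8, Alex→T5, Gabe→T3, Priya→T9.
By Hall's marriage theorem, this means |N(S)| ≥ |S| for every subset S, so no violating subset exists.

none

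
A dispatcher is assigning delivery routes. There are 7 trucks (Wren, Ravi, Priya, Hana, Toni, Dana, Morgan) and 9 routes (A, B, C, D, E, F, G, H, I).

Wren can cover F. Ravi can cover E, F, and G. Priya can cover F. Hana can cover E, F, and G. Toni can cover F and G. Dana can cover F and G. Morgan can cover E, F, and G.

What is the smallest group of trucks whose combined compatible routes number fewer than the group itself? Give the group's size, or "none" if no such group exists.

2

Take S = {Wren, Priya}. Its neighbourhood is {F}, so |N(S)| = 1 < |S| = 2.
No single vertex violates Hall's condition since each has at least one neighbour, so 2 is the minimum.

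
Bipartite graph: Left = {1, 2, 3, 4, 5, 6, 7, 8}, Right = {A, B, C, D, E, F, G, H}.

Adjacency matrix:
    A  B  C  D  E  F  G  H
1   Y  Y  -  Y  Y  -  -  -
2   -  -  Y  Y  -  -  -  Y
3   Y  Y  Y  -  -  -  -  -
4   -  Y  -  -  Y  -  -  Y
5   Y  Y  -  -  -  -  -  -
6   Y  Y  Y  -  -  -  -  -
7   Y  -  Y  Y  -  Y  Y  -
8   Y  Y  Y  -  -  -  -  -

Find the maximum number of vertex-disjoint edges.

7

A valid assignment of size 7: 1→E, 2→D, 3→C, 4→H, 5→A, 6→B, 7→G.
The set {3, 5, 6, 8} has only 3 neighbours ({A, B, C}), so by Hall's theorem at most 7 of the 8 left vertices can be matched.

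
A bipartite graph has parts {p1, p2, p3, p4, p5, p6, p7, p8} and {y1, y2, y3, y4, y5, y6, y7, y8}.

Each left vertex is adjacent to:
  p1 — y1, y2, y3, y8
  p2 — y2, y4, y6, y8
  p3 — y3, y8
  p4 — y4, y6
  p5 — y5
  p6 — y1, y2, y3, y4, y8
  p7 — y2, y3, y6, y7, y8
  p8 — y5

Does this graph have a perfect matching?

The set {p5, p8} has only 1 neighbour ({y5}), so by Hall's theorem at most 7 of the 8 left vertices can be matched.
Hence no matching covers every left vertex.

No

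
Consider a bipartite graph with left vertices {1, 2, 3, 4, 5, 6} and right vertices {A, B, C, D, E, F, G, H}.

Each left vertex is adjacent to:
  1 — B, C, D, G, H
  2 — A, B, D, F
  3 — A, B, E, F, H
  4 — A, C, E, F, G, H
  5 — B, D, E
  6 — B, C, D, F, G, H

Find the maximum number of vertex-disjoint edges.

For example, pair 1→H, 2→F, 3→E, 4→A, 5→B, 6→G.
This saturates every left vertex, so 6 is the maximum.

6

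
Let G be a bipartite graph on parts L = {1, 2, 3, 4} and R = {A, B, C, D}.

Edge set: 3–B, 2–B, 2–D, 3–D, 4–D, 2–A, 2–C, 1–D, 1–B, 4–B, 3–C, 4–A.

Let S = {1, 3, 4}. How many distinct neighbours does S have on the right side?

4

The union of neighbours of {1, 3, 4} is {A, B, C, D}, which has 4 elements.
Since |N(S)| = 4 ≥ |S| = 3, Hall's condition holds for this subset.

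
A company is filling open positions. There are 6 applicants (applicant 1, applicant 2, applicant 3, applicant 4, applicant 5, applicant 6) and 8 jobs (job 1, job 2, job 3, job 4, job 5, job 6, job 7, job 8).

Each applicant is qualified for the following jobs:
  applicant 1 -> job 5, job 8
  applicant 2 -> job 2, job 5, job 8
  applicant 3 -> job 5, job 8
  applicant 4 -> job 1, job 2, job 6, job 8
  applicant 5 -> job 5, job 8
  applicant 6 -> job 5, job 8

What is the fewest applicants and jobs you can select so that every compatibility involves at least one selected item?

4

The 4 edges applicant 1–job 8, applicant 2–job 2, applicant 3–job 5, applicant 4–job 1 form a matching, so any vertex cover needs at least 4 vertices (one per matched edge).
Conversely {applicant 2, applicant 4, job 5, job 8} meets every edge and has exactly 4 vertices, so 4 is optimal.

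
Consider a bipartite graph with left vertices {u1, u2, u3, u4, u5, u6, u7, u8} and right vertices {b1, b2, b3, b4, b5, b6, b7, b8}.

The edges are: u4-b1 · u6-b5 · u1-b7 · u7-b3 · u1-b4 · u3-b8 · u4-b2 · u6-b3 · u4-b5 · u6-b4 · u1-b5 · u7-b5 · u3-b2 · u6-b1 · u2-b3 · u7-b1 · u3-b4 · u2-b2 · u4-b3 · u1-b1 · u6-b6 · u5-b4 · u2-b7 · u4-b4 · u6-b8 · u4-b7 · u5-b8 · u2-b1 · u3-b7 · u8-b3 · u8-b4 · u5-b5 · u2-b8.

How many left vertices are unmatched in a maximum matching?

0

One maximum matching: u1-b7, u2-b2, u3-b4, u4-b1, u5-b8, u6-b6, u7-b5, u8-b3.
This saturates every left vertex, so 8 is the maximum.
That matches 8 of the 8, leaving 0 unmatched; no matching can do better.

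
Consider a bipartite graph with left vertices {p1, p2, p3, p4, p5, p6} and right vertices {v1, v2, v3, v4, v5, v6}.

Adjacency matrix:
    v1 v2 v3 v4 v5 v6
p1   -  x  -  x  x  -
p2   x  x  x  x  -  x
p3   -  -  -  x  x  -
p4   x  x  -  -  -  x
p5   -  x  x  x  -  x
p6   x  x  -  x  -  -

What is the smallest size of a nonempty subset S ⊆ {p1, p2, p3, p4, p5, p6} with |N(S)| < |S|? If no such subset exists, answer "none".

A matching saturating every left vertex exists, for instance p1→v4, p2→v3, p3→v5, p4→v1, p5→v6, p6→v2.
By Hall's marriage theorem, this means |N(S)| ≥ |S| for every subset S, so no violating subset exists.

none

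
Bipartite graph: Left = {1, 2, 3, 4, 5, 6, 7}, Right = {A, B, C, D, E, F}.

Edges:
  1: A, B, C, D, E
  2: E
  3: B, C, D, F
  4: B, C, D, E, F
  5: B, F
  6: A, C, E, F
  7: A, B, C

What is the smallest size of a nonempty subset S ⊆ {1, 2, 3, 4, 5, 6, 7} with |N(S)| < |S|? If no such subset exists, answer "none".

7

Take S = {1, 2, 3, 4, 5, 6, 7}. Its neighbourhood is {A, B, C, D, E, F}, so |N(S)| = 6 < |S| = 7.
Every subset of size less than 7 has at least as many neighbours as members, so 7 is the minimum.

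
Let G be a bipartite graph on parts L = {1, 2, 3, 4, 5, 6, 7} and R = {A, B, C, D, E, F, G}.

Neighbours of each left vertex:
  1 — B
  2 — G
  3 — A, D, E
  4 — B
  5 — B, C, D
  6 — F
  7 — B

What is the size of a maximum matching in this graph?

5

One maximum matching: 1–B, 2–G, 3–E, 5–C, 6–F.
The set {1, 4, 7} has only 1 neighbour ({B}), so by Hall's theorem at most 5 of the 7 left vertices can be matched.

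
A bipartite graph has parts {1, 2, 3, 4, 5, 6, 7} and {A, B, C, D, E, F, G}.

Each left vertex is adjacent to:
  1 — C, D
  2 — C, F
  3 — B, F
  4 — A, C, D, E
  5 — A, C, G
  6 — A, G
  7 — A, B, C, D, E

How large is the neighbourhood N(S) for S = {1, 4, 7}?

5

The union of neighbours of {1, 4, 7} is {A, B, C, D, E}, which has 5 elements.
Since |N(S)| = 5 ≥ |S| = 3, Hall's condition holds for this subset.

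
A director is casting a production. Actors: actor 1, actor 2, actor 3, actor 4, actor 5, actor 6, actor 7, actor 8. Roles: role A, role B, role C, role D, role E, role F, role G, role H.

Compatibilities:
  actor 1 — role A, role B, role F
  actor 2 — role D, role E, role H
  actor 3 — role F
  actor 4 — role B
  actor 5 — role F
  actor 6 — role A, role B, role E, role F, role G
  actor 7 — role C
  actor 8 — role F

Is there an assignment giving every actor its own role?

The set {actor 3, actor 5, actor 8} has only 1 neighbour ({role F}), so by Hall's theorem at most 6 of the 8 actors can be matched.
Hence no matching covers every actor.

No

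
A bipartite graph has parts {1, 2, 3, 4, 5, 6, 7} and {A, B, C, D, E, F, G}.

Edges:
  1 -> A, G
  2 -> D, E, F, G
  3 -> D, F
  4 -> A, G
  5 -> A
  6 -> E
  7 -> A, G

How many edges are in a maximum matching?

One maximum matching: 1-A, 2-D, 3-F, 4-G, 6-E.
The set {1, 4, 5, 7} has only 2 neighbours ({A, G}), so by Hall's theorem at most 5 of the 7 left vertices can be matched.

5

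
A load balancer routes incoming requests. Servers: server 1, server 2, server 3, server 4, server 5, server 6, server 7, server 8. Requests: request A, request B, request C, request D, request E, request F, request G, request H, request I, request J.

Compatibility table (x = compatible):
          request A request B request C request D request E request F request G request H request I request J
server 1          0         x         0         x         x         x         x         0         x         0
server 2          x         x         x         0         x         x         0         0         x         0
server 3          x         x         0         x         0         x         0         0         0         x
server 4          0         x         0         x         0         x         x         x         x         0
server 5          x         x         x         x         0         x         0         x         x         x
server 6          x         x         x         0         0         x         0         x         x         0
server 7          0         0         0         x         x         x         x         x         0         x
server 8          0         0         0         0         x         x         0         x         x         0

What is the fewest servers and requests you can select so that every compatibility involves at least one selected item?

A maximum matching has 8 edges (e.g. server 1–request D, server 2–request E, server 3–request B, server 4–request G, server 5–request J, server 6–request C, server 7–request H, server 8–request F).
By König's theorem the minimum vertex cover has the same size. One such cover is {server 1, server 2, server 3, server 4, server 5, server 6, server 7, server 8}.

8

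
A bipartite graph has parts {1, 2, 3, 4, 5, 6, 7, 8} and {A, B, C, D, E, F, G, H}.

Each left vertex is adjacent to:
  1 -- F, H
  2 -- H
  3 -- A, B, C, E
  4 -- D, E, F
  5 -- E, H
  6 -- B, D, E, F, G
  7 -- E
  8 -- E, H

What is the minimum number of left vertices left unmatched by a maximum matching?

2

For example, pair 1→F, 2→H, 3→B, 4→D, 5→E, 6→G.
The set {2, 5, 7, 8} has only 2 neighbours ({E, H}), so by Hall's theorem at most 6 of the 8 left vertices can be matched.
That matches 6 of the 8, leaving 2 unmatched; no matching can do better.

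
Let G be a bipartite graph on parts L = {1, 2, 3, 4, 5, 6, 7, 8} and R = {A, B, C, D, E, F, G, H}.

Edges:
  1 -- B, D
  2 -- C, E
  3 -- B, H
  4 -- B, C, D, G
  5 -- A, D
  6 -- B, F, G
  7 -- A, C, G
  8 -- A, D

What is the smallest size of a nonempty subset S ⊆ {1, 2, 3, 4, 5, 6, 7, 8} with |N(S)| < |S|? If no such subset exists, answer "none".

none

A matching saturating every left vertex exists, for instance 1→B, 2→E, 3→H, 4→G, 5→A, 6→F, 7→C, 8→D.
By Hall's marriage theorem, this means |N(S)| ≥ |S| for every subset S, so no violating subset exists.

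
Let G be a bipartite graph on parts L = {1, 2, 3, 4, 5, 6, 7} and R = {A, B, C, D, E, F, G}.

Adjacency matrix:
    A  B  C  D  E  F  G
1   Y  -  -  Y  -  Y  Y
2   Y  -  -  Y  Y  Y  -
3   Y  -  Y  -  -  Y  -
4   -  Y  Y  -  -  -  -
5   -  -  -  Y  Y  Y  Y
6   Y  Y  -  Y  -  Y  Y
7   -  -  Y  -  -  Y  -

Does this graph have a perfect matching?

A valid assignment of size 7: 1-D, 2-E, 3-C, 4-B, 5-G, 6-A, 7-F.
Every left vertex is matched, so this is a perfect matching.

Yes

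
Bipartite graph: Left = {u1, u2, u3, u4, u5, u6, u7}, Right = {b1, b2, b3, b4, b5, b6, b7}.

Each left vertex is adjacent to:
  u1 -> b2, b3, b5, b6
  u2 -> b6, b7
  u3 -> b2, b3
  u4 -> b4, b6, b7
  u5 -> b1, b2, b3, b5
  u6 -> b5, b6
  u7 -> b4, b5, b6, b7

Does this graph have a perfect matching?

Yes

A valid assignment of size 7: u1–b3, u2–b7, u3–b2, u4–b4, u5–b1, u6–b6, u7–b5.
All 7 left vertices are covered.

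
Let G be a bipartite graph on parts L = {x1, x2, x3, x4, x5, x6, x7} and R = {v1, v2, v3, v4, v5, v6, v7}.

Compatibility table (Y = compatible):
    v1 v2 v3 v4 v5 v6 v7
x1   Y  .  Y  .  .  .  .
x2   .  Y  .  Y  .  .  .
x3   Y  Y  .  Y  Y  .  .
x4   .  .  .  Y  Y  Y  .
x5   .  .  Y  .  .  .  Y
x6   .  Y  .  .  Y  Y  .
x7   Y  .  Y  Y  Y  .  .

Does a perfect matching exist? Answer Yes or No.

One maximum matching: x1→v3, x2→v4, x3→v2, x4→v5, x5→v7, x6→v6, x7→v1.
Every left vertex is matched, so this is a perfect matching.

Yes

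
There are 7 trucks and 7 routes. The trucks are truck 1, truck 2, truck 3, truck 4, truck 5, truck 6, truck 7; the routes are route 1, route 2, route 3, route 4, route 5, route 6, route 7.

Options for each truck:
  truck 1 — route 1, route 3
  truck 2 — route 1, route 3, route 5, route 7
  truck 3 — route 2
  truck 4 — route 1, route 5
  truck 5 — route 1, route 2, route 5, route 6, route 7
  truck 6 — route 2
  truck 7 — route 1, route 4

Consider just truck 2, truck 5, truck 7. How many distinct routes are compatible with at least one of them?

The union of neighbours of {truck 2, truck 5, truck 7} is {route 1, route 2, route 3, route 4, route 5, route 6, route 7}, which has 7 elements.
Since |N(S)| = 7 ≥ |S| = 3, Hall's condition holds for this subset.

7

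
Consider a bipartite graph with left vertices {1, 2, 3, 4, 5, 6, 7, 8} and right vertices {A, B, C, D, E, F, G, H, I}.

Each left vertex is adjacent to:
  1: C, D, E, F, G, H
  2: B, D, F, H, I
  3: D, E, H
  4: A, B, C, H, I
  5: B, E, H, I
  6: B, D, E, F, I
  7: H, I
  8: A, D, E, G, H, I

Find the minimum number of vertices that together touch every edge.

A maximum matching has 8 edges (e.g. 1–E, 2–H, 3–D, 4–A, 5–B, 6–F, 7–I, 8–G).
By König's theorem the minimum vertex cover has the same size. One such cover is {1, 2, 3, 4, 5, 6, 7, 8}.

8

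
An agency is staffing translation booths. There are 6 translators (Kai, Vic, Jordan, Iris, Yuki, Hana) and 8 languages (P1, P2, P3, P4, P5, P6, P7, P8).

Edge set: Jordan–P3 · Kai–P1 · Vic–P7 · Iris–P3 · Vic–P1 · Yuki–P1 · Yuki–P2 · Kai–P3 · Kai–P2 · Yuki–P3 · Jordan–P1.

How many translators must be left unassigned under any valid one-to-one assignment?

A valid assignment of size 4: Kai→P2, Vic→P7, Jordan→P1, Iris→P3.
The set {Kai, Jordan, Iris, Yuki, Hana} has only 3 neighbours ({P1, P2, P3}), so by Hall's theorem at most 4 of the 6 translators can be matched.
That matches 4 of the 6, leaving 2 unmatched; no matching can do better.

2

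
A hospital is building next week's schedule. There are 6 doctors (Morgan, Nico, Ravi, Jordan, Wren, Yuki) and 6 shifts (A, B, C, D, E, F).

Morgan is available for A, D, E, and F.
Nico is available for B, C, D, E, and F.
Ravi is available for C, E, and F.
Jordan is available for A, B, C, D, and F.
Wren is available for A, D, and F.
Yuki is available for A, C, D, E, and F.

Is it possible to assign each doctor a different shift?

For example, pair Morgan-D, Nico-E, Ravi-C, Jordan-B, Wren-F, Yuki-A.
Every doctor is matched, so this is a perfect matching.

Yes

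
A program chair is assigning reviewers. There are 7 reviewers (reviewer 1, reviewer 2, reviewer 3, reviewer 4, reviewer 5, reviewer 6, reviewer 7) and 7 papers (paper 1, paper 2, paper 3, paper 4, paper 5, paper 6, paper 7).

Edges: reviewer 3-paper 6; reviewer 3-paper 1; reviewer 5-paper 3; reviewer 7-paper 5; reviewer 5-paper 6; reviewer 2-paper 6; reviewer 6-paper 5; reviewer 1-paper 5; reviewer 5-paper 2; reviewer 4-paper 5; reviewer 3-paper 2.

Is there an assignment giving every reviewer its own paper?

No

The set {reviewer 1, reviewer 4, reviewer 6, reviewer 7} has only 1 neighbour ({paper 5}), so by Hall's theorem at most 4 of the 7 reviewers can be matched.
Hence no matching covers every reviewer.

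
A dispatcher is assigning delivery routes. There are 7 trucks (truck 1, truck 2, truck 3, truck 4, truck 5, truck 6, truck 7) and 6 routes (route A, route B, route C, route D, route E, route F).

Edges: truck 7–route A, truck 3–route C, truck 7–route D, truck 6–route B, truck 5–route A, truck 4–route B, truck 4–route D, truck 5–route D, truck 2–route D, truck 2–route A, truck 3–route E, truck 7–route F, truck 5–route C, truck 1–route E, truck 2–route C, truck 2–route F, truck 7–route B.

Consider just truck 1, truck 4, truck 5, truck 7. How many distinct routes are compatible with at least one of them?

The union of neighbours of {truck 1, truck 4, truck 5, truck 7} is {route A, route B, route C, route D, route E, route F}, which has 6 elements.
Since |N(S)| = 6 ≥ |S| = 4, Hall's condition holds for this subset.

6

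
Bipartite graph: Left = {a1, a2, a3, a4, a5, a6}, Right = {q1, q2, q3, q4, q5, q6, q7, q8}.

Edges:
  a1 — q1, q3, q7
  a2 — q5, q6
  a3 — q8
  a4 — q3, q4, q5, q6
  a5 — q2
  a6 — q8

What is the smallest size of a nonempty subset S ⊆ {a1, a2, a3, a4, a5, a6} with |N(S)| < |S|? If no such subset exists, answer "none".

Take S = {a3, a6}. Its neighbourhood is {q8}, so |N(S)| = 1 < |S| = 2.
No single vertex violates Hall's condition since each has at least one neighbour, so 2 is the minimum.

2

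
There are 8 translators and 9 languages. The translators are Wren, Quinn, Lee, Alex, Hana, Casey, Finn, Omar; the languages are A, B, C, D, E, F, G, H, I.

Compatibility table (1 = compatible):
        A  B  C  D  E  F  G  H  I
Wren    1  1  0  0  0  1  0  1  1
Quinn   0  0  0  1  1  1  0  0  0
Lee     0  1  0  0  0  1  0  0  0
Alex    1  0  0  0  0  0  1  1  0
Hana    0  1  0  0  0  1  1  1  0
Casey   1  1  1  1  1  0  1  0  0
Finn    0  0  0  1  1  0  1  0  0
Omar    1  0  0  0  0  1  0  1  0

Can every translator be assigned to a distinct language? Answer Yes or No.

One maximum matching: Wren–I, Quinn–D, Lee–B, Alex–H, Hana–G, Casey–A, Finn–E, Omar–F.
All 8 translators are covered.

Yes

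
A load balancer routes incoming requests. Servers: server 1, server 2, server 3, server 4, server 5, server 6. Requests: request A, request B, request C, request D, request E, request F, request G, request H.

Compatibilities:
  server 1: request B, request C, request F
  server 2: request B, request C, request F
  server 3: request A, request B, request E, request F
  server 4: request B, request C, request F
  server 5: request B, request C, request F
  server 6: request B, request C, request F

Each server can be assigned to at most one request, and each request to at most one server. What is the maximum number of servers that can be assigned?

A valid assignment of size 4: server 1–request B, server 2–request C, server 3–request E, server 4–request F.
The set {server 1, server 2, server 4, server 5, server 6} has only 3 neighbours ({request B, request C, request F}), so by Hall's theorem at most 4 of the 6 servers can be matched.

4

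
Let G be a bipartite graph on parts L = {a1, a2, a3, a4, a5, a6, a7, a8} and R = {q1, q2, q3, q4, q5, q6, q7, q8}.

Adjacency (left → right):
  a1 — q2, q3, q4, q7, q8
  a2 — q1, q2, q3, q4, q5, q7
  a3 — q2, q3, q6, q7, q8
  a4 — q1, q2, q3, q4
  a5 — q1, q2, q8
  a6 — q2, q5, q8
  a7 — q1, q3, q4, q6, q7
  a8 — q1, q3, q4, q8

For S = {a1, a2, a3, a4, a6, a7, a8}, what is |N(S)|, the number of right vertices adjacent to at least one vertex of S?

The union of neighbours of {a1, a2, a3, a4, a6, a7, a8} is {q1, q2, q3, q4, q5, q6, q7, q8}, which has 8 elements.
Since |N(S)| = 8 ≥ |S| = 7, Hall's condition holds for this subset.

8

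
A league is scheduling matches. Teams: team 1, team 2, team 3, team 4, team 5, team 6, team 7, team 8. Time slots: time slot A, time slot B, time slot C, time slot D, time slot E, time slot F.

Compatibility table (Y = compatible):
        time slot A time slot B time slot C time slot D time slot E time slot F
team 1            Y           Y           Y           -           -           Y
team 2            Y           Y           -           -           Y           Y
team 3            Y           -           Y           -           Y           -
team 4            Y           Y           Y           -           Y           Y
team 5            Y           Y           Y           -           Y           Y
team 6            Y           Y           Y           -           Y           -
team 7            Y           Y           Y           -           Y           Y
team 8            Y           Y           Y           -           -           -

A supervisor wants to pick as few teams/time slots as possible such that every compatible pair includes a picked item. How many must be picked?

5

The 5 edges team 1–time slot B, team 2–time slot F, team 3–time slot A, team 4–time slot E, team 5–time slot C form a matching, so any vertex cover needs at least 5 vertices (one per matched edge).
Conversely {time slot A, time slot B, time slot C, time slot E, time slot F} meets every edge and has exactly 5 vertices, so 5 is optimal.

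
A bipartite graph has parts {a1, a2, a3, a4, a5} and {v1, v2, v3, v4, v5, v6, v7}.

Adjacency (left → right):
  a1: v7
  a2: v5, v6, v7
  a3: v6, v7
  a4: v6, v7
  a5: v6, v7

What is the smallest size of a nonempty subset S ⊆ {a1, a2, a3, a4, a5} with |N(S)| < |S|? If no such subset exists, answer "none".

Take S = {a1, a3, a4}. Its neighbourhood is {v6, v7}, so |N(S)| = 2 < |S| = 3.
Every subset of size less than 3 has at least as many neighbours as members, so 3 is the minimum.

3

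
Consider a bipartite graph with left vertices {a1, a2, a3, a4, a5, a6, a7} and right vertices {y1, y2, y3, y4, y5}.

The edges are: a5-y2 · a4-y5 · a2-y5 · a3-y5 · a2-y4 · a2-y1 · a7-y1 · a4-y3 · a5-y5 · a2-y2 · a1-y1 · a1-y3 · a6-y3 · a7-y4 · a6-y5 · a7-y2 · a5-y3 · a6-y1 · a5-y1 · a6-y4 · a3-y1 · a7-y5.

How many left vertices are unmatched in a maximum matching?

A valid assignment of size 5: a1→y1, a2→y4, a3→y5, a4→y3, a5→y2.
The set {a1, a2, a3, a4, a5, a6, a7} has only 5 neighbours ({y1, y2, y3, y4, y5}), so by Hall's theorem at most 5 of the 7 left vertices can be matched.
That matches 5 of the 7, leaving 2 unmatched; no matching can do better.

2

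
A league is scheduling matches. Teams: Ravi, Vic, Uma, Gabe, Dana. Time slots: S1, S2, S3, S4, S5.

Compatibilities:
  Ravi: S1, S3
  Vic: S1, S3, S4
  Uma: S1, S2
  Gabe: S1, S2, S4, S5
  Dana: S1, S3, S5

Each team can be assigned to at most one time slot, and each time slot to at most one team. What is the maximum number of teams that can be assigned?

5

One maximum matching: Ravi-S1, Vic-S4, Uma-S2, Gabe-S5, Dana-S3.
This saturates every team, so 5 is the maximum.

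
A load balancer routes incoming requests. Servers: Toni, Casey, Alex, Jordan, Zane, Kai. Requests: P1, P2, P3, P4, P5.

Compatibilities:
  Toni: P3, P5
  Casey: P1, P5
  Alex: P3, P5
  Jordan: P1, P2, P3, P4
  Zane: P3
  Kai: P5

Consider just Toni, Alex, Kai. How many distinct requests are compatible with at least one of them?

2

The union of neighbours of {Toni, Alex, Kai} is {P3, P5}, which has 2 elements.
Since |N(S)| = 2 < |S| = 3, Hall's condition fails for this subset.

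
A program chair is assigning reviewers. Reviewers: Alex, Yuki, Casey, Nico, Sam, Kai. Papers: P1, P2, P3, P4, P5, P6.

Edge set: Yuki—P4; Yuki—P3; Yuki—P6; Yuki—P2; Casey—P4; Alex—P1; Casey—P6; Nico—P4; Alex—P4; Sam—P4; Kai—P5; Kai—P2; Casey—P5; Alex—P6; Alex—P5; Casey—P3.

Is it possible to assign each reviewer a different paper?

No

The set {Nico, Sam} has only 1 neighbour ({P4}), so by Hall's theorem at most 5 of the 6 reviewers can be matched.
Hence no matching covers every reviewer.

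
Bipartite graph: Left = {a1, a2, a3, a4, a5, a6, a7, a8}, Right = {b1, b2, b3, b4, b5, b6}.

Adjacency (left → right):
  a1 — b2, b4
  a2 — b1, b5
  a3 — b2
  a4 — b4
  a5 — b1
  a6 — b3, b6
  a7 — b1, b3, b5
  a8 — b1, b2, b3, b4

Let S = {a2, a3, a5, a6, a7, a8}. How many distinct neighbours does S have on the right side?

The union of neighbours of {a2, a3, a5, a6, a7, a8} is {b1, b2, b3, b4, b5, b6}, which has 6 elements.
Since |N(S)| = 6 ≥ |S| = 6, Hall's condition holds for this subset.

6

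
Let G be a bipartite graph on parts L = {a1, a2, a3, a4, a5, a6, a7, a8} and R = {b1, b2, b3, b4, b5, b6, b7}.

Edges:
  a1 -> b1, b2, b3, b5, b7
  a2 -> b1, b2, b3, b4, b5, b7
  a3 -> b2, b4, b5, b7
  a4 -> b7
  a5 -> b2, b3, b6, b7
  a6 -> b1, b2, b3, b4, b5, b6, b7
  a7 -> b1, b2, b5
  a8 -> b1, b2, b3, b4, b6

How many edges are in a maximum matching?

7

For example, pair a1–b2, a2–b1, a3–b4, a4–b7, a5–b3, a6–b6, a7–b5.
The set {a1, a2, a3, a4, a5, a6, a7, a8} has only 7 neighbours ({b1, b2, b3, b4, b5, b6, b7}), so by Hall's theorem at most 7 of the 8 left vertices can be matched.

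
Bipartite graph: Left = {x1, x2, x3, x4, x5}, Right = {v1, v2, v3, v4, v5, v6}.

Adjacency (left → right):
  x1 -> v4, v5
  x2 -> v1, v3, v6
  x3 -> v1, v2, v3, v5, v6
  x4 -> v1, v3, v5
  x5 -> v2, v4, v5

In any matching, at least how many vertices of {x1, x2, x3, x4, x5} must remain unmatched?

One maximum matching: x1→v4, x2→v6, x3→v3, x4→v1, x5→v2.
This saturates every left vertex, so 5 is the maximum.
That matches 5 of the 5, leaving 0 unmatched; no matching can do better.

0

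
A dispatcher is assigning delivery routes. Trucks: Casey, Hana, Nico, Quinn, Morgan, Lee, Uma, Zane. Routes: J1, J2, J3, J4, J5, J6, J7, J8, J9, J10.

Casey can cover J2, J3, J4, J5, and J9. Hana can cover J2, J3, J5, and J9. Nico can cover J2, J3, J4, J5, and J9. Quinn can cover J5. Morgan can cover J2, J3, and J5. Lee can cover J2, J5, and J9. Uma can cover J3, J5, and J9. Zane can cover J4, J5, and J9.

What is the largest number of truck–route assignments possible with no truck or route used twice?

5

One maximum matching: Casey→J9, Hana→J2, Nico→J4, Quinn→J5, Morgan→J3.
The set {Casey, Hana, Nico, Quinn, Morgan, Lee, Uma, Zane} has only 5 neighbours ({J2, J3, J4, J5, J9}), so by Hall's theorem at most 5 of the 8 trucks can be matched.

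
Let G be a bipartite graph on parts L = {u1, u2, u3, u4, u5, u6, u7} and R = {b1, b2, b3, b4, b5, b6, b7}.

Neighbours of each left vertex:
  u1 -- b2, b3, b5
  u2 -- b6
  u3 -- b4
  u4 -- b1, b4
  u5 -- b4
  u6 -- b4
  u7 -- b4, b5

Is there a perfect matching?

The set {u3, u5, u6} has only 1 neighbour ({b4}), so by Hall's theorem at most 5 of the 7 left vertices can be matched.
Hence no matching covers every left vertex.

No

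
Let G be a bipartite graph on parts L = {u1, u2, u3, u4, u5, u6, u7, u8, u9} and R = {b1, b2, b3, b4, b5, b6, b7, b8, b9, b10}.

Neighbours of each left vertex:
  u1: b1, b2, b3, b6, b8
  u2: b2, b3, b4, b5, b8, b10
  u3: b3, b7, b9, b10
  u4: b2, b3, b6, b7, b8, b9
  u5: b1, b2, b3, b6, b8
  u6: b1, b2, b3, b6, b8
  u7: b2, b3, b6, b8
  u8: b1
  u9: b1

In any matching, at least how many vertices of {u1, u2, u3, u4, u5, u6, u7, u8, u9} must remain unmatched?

A valid assignment of size 8: u1→b2, u2→b5, u3→b9, u4→b7, u5→b8, u6→b6, u7→b3, u8→b1.
The set {u8, u9} has only 1 neighbour ({b1}), so by Hall's theorem at most 8 of the 9 left vertices can be matched.
That matches 8 of the 9, leaving 1 unmatched; no matching can do better.

1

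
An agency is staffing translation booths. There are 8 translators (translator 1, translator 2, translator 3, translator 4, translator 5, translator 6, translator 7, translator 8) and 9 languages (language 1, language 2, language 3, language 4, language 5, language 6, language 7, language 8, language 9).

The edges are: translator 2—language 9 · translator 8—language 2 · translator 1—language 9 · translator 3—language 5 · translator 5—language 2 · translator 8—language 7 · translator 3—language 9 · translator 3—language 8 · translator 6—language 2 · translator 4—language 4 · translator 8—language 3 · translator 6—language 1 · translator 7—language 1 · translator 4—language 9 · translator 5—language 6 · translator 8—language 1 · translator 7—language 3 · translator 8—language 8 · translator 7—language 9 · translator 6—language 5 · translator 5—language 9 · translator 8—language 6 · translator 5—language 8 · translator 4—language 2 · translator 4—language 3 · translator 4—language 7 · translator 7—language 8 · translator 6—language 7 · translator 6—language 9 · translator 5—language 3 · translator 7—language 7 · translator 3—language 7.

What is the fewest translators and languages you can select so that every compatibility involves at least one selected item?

7

The 7 edges translator 1–language 9, translator 3–language 5, translator 4–language 3, translator 5–language 8, translator 6–language 1, translator 7–language 7, translator 8–language 2 form a matching, so any vertex cover needs at least 7 vertices (one per matched edge).
Conversely {translator 3, translator 4, translator 5, translator 6, translator 7, translator 8, language 9} meets every edge and has exactly 7 vertices, so 7 is optimal.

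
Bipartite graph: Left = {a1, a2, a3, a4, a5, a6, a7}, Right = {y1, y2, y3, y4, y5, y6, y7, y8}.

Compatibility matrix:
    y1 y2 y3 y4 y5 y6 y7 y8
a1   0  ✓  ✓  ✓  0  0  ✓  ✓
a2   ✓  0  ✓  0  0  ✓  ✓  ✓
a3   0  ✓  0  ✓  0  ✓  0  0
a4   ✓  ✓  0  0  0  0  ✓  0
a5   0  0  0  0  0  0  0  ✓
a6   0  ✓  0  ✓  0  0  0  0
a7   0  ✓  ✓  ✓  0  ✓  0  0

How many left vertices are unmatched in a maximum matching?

A valid assignment of size 7: a1-y4, a2-y7, a3-y6, a4-y1, a5-y8, a6-y2, a7-y3.
All 7 left vertices are matched, so no larger matching exists.
That matches 7 of the 7, leaving 0 unmatched; no matching can do better.

0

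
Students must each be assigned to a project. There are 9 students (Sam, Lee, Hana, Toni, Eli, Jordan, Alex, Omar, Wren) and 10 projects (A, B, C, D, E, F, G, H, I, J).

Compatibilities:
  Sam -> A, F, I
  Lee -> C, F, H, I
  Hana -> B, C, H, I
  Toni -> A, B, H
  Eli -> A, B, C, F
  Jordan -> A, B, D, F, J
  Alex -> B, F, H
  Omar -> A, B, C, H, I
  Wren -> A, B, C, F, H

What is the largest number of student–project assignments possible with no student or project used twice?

7

A valid assignment of size 7: Sam-I, Lee-C, Hana-H, Toni-A, Eli-F, Jordan-J, Alex-B.
The set {Sam, Lee, Hana, Toni, Eli, Alex, Omar, Wren} has only 6 neighbours ({A, B, C, F, H, I}), so by Hall's theorem at most 7 of the 9 students can be matched.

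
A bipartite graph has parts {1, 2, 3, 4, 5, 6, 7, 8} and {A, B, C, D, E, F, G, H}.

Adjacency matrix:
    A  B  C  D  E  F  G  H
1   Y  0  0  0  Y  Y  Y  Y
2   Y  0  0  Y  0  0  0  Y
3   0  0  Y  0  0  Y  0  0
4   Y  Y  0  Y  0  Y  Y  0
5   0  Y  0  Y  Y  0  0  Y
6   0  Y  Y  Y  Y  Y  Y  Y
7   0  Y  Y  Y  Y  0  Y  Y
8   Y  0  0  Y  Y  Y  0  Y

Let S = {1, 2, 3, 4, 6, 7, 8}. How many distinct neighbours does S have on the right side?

8

The union of neighbours of {1, 2, 3, 4, 6, 7, 8} is {A, B, C, D, E, F, G, H}, which has 8 elements.
Since |N(S)| = 8 ≥ |S| = 7, Hall's condition holds for this subset.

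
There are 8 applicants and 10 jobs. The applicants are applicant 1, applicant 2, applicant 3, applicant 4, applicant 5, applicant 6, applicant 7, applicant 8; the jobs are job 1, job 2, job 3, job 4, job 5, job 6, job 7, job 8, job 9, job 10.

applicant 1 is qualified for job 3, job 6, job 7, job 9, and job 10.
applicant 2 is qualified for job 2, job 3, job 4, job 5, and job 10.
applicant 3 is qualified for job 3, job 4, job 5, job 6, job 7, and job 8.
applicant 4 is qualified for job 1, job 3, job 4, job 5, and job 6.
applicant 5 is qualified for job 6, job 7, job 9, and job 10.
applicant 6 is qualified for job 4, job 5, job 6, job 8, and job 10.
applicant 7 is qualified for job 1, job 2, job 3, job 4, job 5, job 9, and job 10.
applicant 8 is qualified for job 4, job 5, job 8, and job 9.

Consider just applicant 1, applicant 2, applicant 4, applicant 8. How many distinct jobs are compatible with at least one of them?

10

The union of neighbours of {applicant 1, applicant 2, applicant 4, applicant 8} is {job 1, job 2, job 3, job 4, job 5, job 6, job 7, job 8, job 9, job 10}, which has 10 elements.
Since |N(S)| = 10 ≥ |S| = 4, Hall's condition holds for this subset.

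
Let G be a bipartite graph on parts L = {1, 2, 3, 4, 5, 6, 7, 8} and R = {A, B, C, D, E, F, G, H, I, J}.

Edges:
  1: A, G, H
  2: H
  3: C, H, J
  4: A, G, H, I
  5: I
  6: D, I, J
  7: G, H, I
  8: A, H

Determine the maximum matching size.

6

For example, pair 1–A, 2–H, 3–C, 4–G, 5–I, 6–J.
The set {1, 2, 4, 5, 7, 8} has only 4 neighbours ({A, G, H, I}), so by Hall's theorem at most 6 of the 8 left vertices can be matched.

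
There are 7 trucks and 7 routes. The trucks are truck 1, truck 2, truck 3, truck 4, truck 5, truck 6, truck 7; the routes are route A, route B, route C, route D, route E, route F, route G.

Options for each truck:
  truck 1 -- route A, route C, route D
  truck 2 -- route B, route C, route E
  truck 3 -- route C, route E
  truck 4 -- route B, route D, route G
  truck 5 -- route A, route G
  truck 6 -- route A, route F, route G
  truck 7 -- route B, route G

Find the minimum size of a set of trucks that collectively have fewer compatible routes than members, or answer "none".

none

A matching saturating every truck exists, for instance truck 1→route D, truck 2→route E, truck 3→route C, truck 4→route G, truck 5→route A, truck 6→route F, truck 7→route B.
By Hall's marriage theorem, this means |N(S)| ≥ |S| for every subset S, so no violating subset exists.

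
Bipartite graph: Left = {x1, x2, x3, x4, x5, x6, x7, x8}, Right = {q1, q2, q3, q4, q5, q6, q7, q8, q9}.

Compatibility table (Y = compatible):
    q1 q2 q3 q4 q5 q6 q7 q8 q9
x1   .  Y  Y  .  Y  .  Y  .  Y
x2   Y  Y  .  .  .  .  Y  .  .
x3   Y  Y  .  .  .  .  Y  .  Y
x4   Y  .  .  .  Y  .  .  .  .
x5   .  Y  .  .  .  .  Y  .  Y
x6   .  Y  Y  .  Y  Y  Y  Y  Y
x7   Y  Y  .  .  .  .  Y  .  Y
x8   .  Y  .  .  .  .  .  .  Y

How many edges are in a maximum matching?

For example, pair x1-q3, x2-q1, x3-q9, x4-q5, x5-q7, x6-q6, x7-q2.
The set {x2, x3, x5, x7, x8} has only 4 neighbours ({q1, q2, q7, q9}), so by Hall's theorem at most 7 of the 8 left vertices can be matched.

7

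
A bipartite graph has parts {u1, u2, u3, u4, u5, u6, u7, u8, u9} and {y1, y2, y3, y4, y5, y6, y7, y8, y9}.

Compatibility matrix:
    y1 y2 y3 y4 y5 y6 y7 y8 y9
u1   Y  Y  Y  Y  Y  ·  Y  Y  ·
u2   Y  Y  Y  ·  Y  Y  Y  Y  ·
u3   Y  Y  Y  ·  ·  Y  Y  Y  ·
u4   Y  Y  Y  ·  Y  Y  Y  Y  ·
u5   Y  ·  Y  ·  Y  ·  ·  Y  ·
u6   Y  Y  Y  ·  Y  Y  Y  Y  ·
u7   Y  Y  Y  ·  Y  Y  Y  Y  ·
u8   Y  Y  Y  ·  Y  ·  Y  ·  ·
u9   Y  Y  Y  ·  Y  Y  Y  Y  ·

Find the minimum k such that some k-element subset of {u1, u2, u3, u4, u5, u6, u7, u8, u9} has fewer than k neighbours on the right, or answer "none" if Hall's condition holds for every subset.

Take S = {u2, u3, u4, u5, u6, u7, u8, u9}. Its neighbourhood is {y1, y2, y3, y5, y6, y7, y8}, so |N(S)| = 7 < |S| = 8.
Every subset of size less than 8 has at least as many neighbours as members, so 8 is the minimum.

8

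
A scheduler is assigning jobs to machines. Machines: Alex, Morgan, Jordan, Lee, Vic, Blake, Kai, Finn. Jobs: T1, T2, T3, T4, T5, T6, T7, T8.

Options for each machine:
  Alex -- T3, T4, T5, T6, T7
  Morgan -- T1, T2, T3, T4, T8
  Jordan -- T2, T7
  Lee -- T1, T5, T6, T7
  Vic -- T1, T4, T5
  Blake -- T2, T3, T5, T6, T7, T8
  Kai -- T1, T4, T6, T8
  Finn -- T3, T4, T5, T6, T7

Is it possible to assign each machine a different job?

For example, pair Alex–T4, Morgan–T3, Jordan–T2, Lee–T6, Vic–T1, Blake–T5, Kai–T8, Finn–T7.
Every machine is matched, so this is a perfect matching.

Yes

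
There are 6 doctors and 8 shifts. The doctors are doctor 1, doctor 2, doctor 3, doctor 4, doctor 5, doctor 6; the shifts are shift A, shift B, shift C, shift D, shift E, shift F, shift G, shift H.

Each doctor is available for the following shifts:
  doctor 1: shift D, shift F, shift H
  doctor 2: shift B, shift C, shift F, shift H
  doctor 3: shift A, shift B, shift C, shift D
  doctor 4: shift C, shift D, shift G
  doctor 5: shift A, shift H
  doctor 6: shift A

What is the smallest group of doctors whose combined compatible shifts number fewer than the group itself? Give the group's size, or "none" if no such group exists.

none

A matching saturating every doctor exists, for instance doctor 1→shift F, doctor 2→shift B, doctor 3→shift D, doctor 4→shift G, doctor 5→shift H, doctor 6→shift A.
By Hall's marriage theorem, this means |N(S)| ≥ |S| for every subset S, so no violating subset exists.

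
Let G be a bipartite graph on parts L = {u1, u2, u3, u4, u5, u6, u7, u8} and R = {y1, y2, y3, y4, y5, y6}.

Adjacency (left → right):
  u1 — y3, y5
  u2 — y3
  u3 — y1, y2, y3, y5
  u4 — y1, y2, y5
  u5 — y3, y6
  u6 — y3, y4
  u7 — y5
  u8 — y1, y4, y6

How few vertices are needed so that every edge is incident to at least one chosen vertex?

6

{y1, y2, y3, y4, y5, y6} is a vertex cover of size 6: every edge has an endpoint in this set.
No smaller cover exists because u1–y5, u2–y3, u3–y2, u4–y1, u5–y6, u6–y4 is a matching of size 6, and a cover must include an endpoint of each of these disjoint edges (König's theorem).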